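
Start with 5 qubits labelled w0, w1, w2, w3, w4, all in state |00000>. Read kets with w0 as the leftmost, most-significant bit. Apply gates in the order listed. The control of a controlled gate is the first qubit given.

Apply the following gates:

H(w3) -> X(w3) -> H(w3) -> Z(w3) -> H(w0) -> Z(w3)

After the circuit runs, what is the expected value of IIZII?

In the final state, IIZII has expectation 1. Key observation: steps 1-4 multiply out to the identity, so the circuit reduces to the remaining gates.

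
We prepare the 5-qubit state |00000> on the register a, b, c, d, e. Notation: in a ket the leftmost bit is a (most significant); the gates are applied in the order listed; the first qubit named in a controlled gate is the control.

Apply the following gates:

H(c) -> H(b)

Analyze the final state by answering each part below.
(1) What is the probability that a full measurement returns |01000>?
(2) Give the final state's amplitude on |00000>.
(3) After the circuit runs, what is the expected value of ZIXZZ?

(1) The probability of measuring |01000> is 1/4.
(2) |00000> carries amplitude 1/2 in the final state.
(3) The observable ZIXZZ averages to 1.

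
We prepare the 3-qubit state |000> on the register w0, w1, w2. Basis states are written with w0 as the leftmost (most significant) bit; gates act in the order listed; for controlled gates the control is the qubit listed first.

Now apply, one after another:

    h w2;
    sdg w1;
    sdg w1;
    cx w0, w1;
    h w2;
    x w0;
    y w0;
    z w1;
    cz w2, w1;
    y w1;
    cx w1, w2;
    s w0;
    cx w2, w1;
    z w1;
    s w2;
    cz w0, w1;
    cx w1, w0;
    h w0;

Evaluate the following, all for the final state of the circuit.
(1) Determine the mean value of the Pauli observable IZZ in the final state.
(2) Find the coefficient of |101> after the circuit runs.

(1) The observable IZZ averages to -1.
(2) |101> carries amplitude sqrt(2)*I/2 in the final state.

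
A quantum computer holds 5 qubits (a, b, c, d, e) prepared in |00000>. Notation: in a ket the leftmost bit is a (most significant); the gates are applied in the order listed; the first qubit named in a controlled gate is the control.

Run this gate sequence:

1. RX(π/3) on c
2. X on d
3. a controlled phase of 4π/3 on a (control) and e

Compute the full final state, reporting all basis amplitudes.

After the circuit, the state carries amplitude sqrt(3)/2 on |00010>, -I/2 on |00110>, and 0 on every other basis state.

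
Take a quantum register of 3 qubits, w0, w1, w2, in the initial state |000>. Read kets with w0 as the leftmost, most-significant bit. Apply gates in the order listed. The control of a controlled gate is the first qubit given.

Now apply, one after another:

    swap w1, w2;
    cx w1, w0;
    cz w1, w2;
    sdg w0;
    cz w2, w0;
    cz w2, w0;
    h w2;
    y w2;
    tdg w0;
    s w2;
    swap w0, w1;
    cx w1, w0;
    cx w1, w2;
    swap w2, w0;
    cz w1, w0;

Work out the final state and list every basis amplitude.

The final amplitudes are -sqrt(2)*I/2 on |000>, -sqrt(2)/2 on |100>, and 0 on every other basis state.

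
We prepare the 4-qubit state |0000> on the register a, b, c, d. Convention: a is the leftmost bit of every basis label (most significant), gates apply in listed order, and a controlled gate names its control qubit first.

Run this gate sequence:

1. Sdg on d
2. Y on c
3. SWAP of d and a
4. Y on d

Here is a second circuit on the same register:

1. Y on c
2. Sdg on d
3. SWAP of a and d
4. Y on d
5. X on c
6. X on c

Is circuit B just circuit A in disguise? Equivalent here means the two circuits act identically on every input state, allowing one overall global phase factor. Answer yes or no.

Yes — the two circuits implement the same unitary up to a global phase.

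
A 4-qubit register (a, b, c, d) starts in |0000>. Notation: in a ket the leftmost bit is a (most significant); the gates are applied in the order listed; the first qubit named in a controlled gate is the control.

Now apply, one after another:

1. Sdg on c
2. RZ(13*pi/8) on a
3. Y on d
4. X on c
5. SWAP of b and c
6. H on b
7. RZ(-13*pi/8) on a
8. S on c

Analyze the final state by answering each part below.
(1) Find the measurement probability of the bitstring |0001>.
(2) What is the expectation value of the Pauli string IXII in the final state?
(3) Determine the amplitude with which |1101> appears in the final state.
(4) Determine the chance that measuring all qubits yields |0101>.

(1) Outcome |0001> occurs with probability 1/2.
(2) The observable IXII averages to -1.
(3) The amplitude on |1101> is 0.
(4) The probability of measuring |0101> is 1/2.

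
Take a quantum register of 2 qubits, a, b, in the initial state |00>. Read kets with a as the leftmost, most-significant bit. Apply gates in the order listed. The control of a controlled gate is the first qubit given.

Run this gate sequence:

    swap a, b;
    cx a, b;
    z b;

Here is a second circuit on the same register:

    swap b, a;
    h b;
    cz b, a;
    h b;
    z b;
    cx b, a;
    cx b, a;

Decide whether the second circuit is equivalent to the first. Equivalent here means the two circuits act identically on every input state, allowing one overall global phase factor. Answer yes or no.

Yes — the two circuits implement the same unitary up to a global phase.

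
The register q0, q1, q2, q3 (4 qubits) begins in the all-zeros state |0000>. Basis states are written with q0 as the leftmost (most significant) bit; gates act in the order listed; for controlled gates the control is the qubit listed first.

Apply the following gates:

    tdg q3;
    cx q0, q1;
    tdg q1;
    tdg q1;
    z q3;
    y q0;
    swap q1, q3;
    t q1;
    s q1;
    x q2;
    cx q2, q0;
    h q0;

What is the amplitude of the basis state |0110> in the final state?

The final state's coefficient on |0110> equals 0.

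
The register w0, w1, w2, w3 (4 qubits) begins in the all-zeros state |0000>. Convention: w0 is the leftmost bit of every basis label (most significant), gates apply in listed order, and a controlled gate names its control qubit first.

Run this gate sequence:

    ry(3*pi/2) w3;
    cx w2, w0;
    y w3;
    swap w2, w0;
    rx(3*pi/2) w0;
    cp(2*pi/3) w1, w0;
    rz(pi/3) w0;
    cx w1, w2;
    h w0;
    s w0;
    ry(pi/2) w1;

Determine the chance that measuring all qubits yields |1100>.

A full measurement returns |1100> with probability sqrt(3)/16 + 1/8.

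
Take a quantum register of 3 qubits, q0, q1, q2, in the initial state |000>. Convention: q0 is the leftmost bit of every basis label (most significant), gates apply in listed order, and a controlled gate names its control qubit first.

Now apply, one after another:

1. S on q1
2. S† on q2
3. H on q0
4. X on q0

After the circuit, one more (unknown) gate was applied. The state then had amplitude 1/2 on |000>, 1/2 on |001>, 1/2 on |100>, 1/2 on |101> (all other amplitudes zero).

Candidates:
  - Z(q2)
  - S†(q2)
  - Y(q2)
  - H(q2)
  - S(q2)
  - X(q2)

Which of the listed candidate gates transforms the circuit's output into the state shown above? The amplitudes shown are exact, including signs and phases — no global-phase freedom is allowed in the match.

The unique candidate consistent with the amplitudes is H(q2).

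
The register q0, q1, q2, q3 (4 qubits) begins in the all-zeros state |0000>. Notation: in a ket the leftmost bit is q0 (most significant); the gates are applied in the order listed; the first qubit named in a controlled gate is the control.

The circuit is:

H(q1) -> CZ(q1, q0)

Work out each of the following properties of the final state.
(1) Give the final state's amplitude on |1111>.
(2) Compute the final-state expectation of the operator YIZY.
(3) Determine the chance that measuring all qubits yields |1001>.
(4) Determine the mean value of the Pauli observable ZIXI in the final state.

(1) The amplitude on |1111> is 0.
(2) In the final state, YIZY has expectation 0.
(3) Outcome |1001> occurs with probability 0.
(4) In the final state, ZIXI has expectation 0.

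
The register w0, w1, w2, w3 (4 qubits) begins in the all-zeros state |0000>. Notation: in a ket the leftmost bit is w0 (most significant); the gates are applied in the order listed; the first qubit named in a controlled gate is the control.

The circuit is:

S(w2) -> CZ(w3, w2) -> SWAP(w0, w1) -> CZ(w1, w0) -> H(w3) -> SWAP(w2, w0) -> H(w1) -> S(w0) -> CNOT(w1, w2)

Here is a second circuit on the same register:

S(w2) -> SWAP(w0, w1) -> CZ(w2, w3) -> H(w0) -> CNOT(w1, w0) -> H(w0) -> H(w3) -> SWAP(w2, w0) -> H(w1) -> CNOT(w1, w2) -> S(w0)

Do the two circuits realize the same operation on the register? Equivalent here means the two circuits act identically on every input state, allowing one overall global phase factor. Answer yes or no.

Yes: on every input state the two circuits agree up to one overall phase factor.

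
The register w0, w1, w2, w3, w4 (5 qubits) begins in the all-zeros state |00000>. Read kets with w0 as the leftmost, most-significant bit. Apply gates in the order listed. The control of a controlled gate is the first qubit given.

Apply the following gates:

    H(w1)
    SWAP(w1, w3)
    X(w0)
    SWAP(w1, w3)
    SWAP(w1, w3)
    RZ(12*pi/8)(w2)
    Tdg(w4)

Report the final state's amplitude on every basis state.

The final amplitudes are -sqrt(2)*exp(I*pi/4)/2 on |10000>, -sqrt(2)*exp(I*pi/4)/2 on |10010>, and 0 on every other basis state. Key observation: steps 4-5 multiply out to the identity, so the circuit reduces to the remaining gates.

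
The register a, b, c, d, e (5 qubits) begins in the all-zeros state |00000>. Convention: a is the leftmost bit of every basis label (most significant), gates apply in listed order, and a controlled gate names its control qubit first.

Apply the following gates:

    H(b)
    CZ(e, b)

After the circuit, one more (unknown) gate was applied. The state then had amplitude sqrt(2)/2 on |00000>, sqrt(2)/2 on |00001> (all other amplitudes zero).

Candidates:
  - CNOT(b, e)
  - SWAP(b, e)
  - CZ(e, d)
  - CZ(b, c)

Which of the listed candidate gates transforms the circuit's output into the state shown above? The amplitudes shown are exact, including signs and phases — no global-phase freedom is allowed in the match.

The unique candidate consistent with the amplitudes is SWAP(b, e).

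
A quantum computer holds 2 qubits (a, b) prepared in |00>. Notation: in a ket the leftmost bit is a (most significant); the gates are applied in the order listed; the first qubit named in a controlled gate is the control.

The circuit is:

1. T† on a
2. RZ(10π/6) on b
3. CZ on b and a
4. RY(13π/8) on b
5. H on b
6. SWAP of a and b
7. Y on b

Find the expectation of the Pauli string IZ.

In the final state, IZ has expectation -1.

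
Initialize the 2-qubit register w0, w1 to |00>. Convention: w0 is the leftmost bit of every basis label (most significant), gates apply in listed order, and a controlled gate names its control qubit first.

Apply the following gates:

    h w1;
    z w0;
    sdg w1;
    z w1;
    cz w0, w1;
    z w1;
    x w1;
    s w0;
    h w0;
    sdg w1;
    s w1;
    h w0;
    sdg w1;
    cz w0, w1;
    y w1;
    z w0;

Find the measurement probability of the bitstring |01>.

The probability of measuring |01> is 1/2.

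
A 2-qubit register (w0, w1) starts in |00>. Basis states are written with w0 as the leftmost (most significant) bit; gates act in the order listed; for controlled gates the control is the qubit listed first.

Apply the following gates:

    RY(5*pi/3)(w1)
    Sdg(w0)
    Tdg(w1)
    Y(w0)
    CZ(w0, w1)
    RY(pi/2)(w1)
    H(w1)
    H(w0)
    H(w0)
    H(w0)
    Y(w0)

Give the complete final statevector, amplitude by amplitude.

The resulting statevector has amplitude sqrt(6)/4 on |00>, sqrt(2)*exp(3*I*pi/4)/4 on |01>, sqrt(6)/4 on |10>, sqrt(2)*exp(3*I*pi/4)/4 on |11>.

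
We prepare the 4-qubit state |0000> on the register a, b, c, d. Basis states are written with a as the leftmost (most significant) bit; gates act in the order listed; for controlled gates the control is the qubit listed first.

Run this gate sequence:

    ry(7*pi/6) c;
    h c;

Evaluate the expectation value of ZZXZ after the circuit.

In the final state, ZZXZ has expectation -sqrt(3)/2.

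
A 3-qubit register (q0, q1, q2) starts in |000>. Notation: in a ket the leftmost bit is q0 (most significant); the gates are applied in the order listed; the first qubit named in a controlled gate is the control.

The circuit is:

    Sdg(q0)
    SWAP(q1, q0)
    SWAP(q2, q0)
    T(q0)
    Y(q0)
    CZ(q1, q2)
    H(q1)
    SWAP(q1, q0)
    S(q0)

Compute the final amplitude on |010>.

|010> carries amplitude sqrt(2)*I/2 in the final state.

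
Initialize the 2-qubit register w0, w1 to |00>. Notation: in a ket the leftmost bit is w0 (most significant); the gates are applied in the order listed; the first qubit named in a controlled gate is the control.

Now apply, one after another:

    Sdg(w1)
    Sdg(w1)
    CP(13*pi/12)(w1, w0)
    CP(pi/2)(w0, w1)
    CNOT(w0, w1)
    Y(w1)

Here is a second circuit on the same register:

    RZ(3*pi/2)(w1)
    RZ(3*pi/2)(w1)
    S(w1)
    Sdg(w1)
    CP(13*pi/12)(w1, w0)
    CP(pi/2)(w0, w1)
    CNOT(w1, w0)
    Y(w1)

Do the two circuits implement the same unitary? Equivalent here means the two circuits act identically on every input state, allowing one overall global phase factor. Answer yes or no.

No, they are not equivalent — no single phase factor reconciles the two unitaries.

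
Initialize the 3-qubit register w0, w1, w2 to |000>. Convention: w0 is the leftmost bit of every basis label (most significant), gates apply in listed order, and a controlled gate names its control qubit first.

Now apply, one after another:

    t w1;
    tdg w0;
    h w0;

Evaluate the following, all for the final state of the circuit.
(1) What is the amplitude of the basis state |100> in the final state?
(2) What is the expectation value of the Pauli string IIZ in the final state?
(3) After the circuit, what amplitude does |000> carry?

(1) The amplitude on |100> is sqrt(2)/2.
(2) The observable IIZ averages to 1.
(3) The amplitude on |000> is sqrt(2)/2.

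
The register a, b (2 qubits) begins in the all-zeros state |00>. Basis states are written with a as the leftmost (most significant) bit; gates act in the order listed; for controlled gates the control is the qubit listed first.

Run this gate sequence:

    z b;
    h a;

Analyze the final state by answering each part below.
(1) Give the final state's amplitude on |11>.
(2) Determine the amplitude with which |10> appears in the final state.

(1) The amplitude on |11> is 0.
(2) |10> carries amplitude sqrt(2)/2 in the final state.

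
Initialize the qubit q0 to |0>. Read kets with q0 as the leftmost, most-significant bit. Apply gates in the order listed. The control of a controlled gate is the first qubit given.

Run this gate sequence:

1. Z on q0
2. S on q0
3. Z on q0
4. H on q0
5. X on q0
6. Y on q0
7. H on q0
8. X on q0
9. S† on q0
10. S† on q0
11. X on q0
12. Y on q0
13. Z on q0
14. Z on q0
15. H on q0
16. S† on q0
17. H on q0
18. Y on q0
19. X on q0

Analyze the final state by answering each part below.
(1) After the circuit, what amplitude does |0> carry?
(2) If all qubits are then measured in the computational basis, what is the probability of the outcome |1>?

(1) The final state's coefficient on |0> equals -1/2 - I/2.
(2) The probability of measuring |1> is 1/2.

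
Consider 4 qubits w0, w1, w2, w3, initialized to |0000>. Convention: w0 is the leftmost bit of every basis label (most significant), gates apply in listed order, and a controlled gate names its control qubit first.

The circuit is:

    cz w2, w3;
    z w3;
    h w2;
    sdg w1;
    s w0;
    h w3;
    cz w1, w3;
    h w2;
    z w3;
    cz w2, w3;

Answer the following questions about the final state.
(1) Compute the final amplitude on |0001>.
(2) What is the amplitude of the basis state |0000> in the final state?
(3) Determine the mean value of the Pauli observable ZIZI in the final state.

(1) The final state's coefficient on |0001> equals -sqrt(2)/2.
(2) The amplitude on |0000> is sqrt(2)/2.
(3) The expectation value of ZIZI is 1.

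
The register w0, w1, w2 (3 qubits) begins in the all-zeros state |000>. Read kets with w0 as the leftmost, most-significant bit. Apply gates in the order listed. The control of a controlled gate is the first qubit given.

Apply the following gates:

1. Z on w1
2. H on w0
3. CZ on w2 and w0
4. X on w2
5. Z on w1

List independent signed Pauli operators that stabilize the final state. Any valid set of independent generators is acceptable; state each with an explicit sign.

The stabilizer group can be generated by +XII, +IZI, -IIZ, among other valid generating sets.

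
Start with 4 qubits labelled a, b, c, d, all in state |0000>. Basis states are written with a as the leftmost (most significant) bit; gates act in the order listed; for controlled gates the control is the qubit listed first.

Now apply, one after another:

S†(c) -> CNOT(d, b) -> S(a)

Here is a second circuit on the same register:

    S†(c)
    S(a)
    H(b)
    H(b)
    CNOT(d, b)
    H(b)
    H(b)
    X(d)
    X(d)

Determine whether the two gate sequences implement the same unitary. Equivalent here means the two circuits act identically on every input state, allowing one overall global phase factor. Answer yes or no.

Yes: on every input state the two circuits agree up to one overall phase factor.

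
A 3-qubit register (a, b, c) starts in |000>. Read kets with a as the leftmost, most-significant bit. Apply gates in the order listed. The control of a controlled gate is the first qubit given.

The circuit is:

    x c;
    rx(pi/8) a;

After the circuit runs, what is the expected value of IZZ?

In the final state, IZZ has expectation -1.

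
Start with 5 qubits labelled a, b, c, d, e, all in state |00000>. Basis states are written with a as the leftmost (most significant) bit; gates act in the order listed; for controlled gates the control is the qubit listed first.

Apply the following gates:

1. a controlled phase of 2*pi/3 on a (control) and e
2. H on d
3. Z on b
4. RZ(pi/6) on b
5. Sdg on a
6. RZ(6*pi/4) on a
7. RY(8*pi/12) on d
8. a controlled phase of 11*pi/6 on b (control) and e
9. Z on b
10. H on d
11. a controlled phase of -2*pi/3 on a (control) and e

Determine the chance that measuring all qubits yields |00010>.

The probability of measuring |00010> is 3/4.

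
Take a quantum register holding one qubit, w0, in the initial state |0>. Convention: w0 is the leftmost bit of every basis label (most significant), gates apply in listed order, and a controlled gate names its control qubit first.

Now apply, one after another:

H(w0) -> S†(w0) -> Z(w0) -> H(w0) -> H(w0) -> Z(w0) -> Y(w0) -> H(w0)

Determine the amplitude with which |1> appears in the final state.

|1> carries amplitude -1/2 - I/2 in the final state. Key observation: gates 3-6 undo each other exactly, leaving only the rest of the circuit to track.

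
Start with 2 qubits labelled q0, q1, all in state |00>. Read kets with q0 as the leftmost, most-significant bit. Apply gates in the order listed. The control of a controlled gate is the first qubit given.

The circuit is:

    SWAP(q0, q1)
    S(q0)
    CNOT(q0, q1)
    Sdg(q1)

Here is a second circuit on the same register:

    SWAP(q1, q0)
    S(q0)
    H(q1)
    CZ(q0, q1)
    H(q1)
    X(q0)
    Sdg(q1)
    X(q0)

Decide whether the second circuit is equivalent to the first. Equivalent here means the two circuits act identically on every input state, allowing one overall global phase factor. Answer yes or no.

Yes — the two circuits implement the same unitary up to a global phase.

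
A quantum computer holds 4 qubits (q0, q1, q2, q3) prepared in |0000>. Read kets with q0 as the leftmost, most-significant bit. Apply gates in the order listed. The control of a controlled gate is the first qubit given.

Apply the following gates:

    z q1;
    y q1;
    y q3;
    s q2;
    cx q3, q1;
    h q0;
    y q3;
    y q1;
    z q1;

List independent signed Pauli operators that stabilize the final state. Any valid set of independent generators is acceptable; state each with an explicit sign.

The stabilizer group can be generated by +XIII, -IZII, +IIZI, +IIIZ, among other valid generating sets.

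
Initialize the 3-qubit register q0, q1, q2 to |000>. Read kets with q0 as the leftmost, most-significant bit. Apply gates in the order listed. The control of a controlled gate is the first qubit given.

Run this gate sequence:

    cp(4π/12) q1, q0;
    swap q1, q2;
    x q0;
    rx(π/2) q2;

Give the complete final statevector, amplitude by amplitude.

After the circuit, the state carries amplitude sqrt(2)/2 on |100>, -sqrt(2)*I/2 on |101>, and 0 on every other basis state.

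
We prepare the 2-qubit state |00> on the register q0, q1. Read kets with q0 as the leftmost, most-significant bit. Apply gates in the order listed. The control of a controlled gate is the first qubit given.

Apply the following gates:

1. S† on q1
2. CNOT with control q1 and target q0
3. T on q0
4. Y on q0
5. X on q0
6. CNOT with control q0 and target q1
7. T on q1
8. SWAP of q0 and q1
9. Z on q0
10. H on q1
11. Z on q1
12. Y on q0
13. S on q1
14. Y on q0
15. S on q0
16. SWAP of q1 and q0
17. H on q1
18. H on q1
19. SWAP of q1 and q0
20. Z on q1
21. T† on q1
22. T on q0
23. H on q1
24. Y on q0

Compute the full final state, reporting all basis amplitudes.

The resulting statevector has amplitude 0 on |00>, 0 on |01>, -1/2 - exp(I*pi/4)/2 on |10>, -1/2 + exp(I*pi/4)/2 on |11>. Key observation: steps 16-19 multiply out to the identity, so the circuit reduces to the remaining gates.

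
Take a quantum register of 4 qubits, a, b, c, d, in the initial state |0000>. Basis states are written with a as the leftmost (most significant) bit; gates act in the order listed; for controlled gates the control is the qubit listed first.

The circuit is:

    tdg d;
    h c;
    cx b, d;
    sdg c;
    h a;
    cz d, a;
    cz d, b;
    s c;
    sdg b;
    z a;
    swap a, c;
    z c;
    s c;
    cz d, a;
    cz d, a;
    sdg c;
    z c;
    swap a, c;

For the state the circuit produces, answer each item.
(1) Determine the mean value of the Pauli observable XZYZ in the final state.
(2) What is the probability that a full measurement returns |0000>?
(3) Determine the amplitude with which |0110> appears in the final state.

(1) In the final state, XZYZ has expectation 0. Key observation: gates 11-18 undo each other exactly, leaving only the rest of the circuit to track.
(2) Outcome |0000> occurs with probability 1/4.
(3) The amplitude on |0110> is 0.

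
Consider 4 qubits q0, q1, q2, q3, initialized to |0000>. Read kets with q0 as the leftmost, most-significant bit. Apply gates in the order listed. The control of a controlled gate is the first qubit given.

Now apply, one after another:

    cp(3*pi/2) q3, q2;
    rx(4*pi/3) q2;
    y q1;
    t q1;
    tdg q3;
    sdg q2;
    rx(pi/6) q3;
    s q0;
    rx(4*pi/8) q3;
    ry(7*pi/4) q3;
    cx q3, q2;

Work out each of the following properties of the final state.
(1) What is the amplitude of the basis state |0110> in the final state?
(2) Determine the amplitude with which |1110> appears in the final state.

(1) |0110> carries amplitude 3*sqrt(2 - sqrt(2))*exp(I*pi/4)/8 + sqrt(3*sqrt(2) + 6)*exp(3*I*pi/4)/8 in the final state.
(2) |1110> carries amplitude 0 in the final state.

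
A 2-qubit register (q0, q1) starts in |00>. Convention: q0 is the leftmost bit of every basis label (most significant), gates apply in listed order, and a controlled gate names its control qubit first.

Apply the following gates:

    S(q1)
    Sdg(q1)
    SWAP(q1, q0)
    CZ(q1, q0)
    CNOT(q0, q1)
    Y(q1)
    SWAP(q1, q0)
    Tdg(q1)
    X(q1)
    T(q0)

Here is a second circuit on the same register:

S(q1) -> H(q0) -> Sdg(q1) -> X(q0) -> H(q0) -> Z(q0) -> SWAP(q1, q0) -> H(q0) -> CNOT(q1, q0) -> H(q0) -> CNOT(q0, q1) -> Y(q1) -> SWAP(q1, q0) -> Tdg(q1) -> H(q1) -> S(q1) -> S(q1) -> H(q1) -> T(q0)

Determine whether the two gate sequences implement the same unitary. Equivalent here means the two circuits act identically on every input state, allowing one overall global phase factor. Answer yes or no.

Yes — the two circuits implement the same unitary up to a global phase.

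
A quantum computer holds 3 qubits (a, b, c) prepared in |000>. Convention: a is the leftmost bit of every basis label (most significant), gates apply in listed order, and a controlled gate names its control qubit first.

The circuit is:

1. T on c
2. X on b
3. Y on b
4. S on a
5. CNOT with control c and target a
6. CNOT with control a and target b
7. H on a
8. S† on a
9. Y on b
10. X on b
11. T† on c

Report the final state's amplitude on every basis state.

The final amplitudes are sqrt(2)/2 on |000>, -sqrt(2)*I/2 on |100>, and 0 on every other basis state.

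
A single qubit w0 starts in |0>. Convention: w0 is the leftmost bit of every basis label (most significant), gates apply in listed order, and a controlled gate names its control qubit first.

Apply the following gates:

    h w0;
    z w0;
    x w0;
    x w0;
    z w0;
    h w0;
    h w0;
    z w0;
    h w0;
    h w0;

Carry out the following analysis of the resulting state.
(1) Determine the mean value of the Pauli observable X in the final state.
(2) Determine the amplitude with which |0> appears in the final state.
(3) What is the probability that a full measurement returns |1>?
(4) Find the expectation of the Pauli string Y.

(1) In the final state, X has expectation -1. Key observation: the block from step 1 through step 6 cancels to the identity and can be dropped.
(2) The final state's coefficient on |0> equals sqrt(2)/2.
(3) The probability of measuring |1> is 1/2.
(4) The observable Y averages to 0.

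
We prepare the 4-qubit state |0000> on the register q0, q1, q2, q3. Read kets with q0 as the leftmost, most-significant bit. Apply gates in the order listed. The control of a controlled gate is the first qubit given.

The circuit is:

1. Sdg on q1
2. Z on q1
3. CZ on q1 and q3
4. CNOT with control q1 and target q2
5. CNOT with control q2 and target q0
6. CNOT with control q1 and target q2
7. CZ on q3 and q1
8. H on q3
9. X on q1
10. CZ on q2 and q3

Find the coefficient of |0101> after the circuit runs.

The amplitude on |0101> is sqrt(2)/2.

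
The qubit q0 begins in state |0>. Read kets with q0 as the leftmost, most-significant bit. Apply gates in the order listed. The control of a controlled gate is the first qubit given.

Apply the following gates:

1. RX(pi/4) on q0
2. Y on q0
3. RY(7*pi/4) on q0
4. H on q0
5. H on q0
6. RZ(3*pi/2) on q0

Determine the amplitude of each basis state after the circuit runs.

The resulting statevector has amplitude -1/2 on |0>, (sqrt(2) + 2 - 2*I + sqrt(2)*I)*exp(I*pi/4)/4 on |1>. Key observation: the block from step 4 through step 5 cancels to the identity and can be dropped.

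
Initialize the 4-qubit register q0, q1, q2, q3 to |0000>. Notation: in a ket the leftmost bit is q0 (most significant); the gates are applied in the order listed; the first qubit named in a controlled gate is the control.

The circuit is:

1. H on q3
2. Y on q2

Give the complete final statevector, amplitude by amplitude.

The final amplitudes are sqrt(2)*I/2 on |0010>, sqrt(2)*I/2 on |0011>, and 0 on every other basis state.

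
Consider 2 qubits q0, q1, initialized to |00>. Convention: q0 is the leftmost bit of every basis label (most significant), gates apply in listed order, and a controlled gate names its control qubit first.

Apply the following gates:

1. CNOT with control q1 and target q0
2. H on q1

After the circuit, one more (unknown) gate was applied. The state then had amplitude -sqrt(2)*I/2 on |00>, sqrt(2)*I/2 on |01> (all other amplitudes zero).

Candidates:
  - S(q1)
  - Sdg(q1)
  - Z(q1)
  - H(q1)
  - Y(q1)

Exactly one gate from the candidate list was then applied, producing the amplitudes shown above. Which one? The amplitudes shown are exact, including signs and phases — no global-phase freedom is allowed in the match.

It was Y(q1) that produced the state shown.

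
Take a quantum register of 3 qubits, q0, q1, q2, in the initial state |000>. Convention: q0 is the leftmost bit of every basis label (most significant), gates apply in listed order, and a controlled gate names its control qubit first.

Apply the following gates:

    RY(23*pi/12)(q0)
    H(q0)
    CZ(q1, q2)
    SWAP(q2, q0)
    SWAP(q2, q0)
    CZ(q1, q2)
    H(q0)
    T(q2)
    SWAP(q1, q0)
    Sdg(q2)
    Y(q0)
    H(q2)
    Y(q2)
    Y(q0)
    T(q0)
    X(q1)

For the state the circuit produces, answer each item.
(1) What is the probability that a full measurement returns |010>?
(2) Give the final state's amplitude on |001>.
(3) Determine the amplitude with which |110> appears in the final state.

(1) Outcome |010> occurs with probability sqrt(2)/16 + sqrt(6)/16 + 1/4. Key observation: the block from step 2 through step 7 cancels to the identity and can be dropped.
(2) The final state's coefficient on |001> equals -I*sqrt(12 - 6*sqrt(2))/8 + I*sqrt(2*sqrt(2) + 4)/8.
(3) |110> carries amplitude 0 in the final state.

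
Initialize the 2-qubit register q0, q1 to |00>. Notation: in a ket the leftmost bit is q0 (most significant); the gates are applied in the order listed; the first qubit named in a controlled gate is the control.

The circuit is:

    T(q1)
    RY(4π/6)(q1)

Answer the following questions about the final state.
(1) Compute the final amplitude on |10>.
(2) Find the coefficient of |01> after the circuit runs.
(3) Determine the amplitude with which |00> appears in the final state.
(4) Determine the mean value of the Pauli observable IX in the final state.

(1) The amplitude on |10> is 0.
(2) The final state's coefficient on |01> equals sqrt(3)/2.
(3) The final state's coefficient on |00> equals 1/2.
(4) The expectation value of IX is sqrt(3)/2.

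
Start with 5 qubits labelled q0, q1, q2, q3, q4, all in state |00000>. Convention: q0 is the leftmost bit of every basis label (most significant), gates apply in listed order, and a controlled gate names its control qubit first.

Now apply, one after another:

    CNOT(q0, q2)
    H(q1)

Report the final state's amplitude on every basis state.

The final amplitudes are sqrt(2)/2 on |00000>, sqrt(2)/2 on |01000>, and 0 on every other basis state.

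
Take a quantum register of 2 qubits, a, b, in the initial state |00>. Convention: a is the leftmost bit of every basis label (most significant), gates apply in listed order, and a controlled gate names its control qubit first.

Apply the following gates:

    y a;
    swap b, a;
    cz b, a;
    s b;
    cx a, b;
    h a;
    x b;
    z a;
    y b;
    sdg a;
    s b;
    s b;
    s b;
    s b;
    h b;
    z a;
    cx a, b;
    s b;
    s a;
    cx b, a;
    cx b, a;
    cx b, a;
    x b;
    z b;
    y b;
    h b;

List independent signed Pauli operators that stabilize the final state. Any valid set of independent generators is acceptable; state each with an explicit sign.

The stabilizer group can be generated by -XI, -IY, among other valid generating sets.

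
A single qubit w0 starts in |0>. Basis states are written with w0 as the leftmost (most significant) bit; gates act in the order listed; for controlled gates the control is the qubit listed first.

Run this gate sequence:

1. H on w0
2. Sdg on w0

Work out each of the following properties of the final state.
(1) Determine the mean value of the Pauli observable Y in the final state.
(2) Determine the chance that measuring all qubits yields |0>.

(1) The expectation value of Y is -1.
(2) Outcome |0> occurs with probability 1/2.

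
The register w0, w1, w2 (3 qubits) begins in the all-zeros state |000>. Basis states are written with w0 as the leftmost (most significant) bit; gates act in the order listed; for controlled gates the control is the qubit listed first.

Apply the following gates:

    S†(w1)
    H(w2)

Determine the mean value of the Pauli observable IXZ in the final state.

In the final state, IXZ has expectation 0.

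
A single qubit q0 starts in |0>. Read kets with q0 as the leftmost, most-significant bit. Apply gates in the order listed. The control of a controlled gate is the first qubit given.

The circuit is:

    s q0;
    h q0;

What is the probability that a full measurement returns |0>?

Outcome |0> occurs with probability 1/2.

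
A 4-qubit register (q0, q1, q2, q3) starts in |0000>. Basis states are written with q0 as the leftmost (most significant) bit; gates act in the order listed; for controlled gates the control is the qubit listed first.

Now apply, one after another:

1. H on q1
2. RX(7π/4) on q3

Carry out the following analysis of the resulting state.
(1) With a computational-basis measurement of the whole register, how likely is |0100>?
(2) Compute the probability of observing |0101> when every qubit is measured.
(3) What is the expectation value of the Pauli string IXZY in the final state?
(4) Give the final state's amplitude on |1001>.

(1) A full measurement returns |0100> with probability sqrt(2)/8 + 1/4.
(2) A full measurement returns |0101> with probability 1/4 - sqrt(2)/8.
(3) The expectation value of IXZY is sqrt(2)/2.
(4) |1001> carries amplitude 0 in the final state.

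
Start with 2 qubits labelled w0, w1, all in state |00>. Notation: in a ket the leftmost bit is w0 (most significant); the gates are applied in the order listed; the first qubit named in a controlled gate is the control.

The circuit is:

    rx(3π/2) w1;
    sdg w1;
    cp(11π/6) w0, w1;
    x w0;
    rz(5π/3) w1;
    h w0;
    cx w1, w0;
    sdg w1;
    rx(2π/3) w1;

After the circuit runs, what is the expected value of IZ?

In the final state, IZ has expectation sqrt(3)/4.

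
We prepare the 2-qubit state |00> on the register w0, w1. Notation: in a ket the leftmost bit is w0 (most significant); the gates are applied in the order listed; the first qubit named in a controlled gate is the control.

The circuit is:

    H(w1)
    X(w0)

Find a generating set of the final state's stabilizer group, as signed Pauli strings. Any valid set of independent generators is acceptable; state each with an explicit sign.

The final state is stabilized by the group generated by +IX, -ZI; other independent generating sets are equally valid.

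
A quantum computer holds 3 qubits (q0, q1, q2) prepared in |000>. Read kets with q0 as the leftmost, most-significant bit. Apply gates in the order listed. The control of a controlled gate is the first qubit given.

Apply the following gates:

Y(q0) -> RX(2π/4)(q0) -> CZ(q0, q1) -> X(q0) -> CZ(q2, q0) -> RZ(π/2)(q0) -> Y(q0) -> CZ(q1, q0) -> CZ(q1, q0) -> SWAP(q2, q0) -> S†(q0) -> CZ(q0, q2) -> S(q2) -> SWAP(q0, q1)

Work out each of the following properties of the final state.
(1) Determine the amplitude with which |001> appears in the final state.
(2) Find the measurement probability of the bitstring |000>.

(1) |001> carries amplitude -sqrt(2)*exp(I*pi/4)/2 in the final state. Key observation: the block from step 8 through step 9 cancels to the identity and can be dropped.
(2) Outcome |000> occurs with probability 1/2.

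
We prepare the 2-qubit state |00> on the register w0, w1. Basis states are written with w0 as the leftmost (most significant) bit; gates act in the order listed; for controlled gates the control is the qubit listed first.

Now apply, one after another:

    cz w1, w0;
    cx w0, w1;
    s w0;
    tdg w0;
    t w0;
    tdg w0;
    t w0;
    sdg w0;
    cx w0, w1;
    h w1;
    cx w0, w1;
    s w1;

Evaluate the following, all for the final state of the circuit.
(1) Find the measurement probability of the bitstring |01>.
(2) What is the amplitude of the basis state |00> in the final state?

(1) A full measurement returns |01> with probability 1/2. Key observation: gates 2-9 undo each other exactly, leaving only the rest of the circuit to track.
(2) The amplitude on |00> is sqrt(2)/2.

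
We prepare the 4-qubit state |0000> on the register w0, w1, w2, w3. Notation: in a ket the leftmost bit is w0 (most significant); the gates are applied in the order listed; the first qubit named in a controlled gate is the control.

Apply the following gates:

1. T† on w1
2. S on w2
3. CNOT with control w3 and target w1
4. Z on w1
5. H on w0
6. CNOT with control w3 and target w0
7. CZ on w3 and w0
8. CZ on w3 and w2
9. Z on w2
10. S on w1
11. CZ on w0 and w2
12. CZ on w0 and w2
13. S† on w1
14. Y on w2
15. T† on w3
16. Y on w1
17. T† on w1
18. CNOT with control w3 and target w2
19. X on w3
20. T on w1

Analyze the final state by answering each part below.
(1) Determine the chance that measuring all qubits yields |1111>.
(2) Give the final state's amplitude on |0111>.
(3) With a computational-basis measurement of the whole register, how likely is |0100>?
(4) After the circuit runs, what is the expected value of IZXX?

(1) A full measurement returns |1111> with probability 1/2. Key observation: steps 10-13 multiply out to the identity, so the circuit reduces to the remaining gates.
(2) The amplitude on |0111> is -sqrt(2)/2.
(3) The probability of measuring |0100> is 0.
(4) In the final state, IZXX has expectation 0.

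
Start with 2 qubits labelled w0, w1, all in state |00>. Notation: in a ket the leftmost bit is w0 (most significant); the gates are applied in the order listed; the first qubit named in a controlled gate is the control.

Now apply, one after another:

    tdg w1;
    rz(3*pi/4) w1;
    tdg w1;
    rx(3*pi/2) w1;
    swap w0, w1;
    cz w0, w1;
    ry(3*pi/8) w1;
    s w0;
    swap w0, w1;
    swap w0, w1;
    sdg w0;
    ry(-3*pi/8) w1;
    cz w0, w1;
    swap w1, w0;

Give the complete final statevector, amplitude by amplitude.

After the circuit, the state carries amplitude sqrt(2)*exp(5*I*pi/8)/2 on |00>, -sqrt(2)*exp(I*pi/8)/2 on |01>, 0 on |10>, 0 on |11>. Key observation: steps 6-13 multiply out to the identity, so the circuit reduces to the remaining gates.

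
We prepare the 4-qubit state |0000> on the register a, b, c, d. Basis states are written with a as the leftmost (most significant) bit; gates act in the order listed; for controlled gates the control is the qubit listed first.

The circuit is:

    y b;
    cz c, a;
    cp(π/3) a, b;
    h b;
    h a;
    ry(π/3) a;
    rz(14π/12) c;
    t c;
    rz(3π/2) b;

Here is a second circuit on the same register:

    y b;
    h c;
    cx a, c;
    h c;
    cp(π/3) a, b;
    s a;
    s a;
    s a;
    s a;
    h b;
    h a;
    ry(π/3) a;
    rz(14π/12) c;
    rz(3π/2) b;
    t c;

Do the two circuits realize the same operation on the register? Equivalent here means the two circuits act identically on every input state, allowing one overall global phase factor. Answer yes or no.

Yes — the two circuits implement the same unitary up to a global phase.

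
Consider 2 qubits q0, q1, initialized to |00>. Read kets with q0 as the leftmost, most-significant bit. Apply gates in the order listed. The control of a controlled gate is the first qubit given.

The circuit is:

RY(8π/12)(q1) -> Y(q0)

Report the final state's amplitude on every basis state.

The final amplitudes are 0 on |00>, 0 on |01>, I/2 on |10>, sqrt(3)*I/2 on |11>.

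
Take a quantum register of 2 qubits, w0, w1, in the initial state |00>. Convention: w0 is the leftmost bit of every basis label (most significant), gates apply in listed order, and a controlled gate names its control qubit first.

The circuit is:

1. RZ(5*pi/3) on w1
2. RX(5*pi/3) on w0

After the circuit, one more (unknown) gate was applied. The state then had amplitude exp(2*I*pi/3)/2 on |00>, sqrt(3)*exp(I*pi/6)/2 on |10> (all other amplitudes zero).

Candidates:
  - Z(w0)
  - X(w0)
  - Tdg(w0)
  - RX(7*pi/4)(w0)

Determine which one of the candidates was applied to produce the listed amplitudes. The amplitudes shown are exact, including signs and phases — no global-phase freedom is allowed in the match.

The applied gate was X(w0).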